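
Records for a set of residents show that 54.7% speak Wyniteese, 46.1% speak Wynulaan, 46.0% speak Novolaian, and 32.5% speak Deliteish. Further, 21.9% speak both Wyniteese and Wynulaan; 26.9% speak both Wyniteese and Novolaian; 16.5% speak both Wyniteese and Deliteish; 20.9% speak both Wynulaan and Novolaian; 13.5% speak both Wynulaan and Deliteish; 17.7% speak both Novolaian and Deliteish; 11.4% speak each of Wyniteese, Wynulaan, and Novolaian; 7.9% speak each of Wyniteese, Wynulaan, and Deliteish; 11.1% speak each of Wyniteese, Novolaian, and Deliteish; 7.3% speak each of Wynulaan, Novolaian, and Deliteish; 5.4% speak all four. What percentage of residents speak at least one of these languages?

94.2%

P(≥1) = 54.7 + 46.1 + 46.0 + 32.5 − 21.9 − 26.9 − 16.5 − 20.9 − 13.5 − 17.7 + 11.4 + 7.9 + 11.1 + 7.3 − 5.4 = 94.2%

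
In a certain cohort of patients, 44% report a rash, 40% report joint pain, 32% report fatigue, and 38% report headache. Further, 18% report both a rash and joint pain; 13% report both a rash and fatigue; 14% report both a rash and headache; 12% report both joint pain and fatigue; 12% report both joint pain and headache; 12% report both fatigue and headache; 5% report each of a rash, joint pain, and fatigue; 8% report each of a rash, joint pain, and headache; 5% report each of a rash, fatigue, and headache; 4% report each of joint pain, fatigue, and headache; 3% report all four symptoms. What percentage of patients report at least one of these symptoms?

92%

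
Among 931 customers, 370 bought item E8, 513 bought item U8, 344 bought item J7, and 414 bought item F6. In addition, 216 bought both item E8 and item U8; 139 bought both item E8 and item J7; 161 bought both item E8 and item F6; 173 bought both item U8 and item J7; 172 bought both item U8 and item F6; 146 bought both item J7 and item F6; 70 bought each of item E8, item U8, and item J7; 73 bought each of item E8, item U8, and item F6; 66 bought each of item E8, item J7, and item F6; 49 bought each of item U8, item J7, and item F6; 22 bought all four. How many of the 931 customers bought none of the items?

61

Inclusion–exclusion gives
N(≥1) = 370 + 513 + 344 + 414 − 216 − 139 − 161 − 173 − 172 − 146 + 70 + 73 + 66 + 49 − 22 = 870
None: 931 − 870 = 61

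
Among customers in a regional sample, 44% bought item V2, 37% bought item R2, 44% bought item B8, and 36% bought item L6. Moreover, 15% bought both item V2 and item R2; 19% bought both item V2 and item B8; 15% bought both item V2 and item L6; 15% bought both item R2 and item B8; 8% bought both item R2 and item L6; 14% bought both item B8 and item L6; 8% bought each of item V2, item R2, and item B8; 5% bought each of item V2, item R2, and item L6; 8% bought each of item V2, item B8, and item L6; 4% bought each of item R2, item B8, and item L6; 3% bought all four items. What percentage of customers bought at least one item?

P(union) = 44 + 37 + 44 + 36 − 15 − 19 − 15 − 15 − 8 − 14 + 8 + 5 + 8 + 4 − 3 = 97%

97%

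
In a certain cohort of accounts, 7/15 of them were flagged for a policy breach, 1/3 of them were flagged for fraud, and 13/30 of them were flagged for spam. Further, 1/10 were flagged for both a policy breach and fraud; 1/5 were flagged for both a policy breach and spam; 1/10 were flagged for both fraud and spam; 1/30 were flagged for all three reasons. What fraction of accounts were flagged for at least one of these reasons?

Inclusion–exclusion gives
P(≥1) = 7/15 + 1/3 + 13/30 − 1/10 − 1/5 − 1/10 + 1/30 = 13/15

13/15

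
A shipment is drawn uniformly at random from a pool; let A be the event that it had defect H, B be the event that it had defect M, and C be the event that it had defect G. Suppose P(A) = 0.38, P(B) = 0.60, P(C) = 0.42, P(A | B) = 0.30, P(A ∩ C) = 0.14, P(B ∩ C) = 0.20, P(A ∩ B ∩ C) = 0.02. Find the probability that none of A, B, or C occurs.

P(A ∩ B) = P(B)·P(A|B) = 0.60 × 0.30 = 0.18
Inclusion–exclusion gives
P(A ∪ B ∪ C) = 0.38 + 0.60 + 0.42 − 0.18 − 0.14 − 0.20 + 0.02 = 0.90
P(none) = 1 − 0.90 = 0.10

0.10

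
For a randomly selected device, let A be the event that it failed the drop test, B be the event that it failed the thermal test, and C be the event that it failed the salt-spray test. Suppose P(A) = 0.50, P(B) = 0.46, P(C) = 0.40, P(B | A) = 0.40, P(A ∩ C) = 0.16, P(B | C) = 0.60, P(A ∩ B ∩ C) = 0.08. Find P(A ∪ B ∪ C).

P(A ∩ B) = P(A)·P(B|A) = 0.50 × 0.40 = 0.20
P(B ∩ C) = P(C)·P(B|C) = 0.40 × 0.60 = 0.24
P(A ∪ B ∪ C) = 0.50 + 0.46 + 0.40 − 0.20 − 0.16 − 0.24 + 0.08 = 0.84

0.84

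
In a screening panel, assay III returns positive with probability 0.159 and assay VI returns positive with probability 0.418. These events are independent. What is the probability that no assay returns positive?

P(none) = (1 − 0.159) × (1 − 0.418) = 0.841 × 0.582 = 0.489462

0.489462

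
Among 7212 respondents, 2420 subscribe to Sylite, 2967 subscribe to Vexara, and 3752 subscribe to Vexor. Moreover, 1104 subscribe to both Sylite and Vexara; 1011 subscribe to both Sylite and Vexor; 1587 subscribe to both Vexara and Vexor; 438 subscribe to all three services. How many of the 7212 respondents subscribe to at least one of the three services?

5875

|at least one| = 2420 + 2967 + 3752 − 1104 − 1011 − 1587 + 438 = 5875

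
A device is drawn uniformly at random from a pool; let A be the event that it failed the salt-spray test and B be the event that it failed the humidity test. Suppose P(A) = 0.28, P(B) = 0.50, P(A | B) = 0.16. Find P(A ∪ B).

0.70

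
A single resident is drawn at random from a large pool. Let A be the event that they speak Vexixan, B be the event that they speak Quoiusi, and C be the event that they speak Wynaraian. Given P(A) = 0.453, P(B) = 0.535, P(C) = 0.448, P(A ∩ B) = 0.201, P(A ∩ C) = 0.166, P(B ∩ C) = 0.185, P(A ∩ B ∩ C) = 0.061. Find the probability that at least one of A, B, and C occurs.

P(A ∪ B ∪ C) = 0.453 + 0.535 + 0.448 − 0.201 − 0.166 − 0.185 + 0.061 = 0.945

0.945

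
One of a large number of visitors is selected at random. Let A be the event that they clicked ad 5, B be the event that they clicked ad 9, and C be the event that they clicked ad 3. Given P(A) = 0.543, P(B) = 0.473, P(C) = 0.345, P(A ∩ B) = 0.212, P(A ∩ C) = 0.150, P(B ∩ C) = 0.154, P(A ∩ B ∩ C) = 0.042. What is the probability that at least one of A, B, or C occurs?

0.887

By inclusion–exclusion:
P(A ∪ B ∪ C) = 0.543 + 0.473 + 0.345 − 0.212 − 0.150 − 0.154 + 0.042 = 0.887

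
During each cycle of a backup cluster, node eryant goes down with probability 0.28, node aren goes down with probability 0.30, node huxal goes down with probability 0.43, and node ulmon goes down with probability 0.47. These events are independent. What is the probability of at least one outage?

0.8477416

Independence gives P(none) = ∏(1 − pᵢ).
P(none) = (1 − 0.28) × (1 − 0.30) × (1 − 0.43) × (1 − 0.47) = 0.72 × 0.70 × 0.57 × 0.53 = 0.1522584
P(at least one) = 1 − 0.1522584 = 0.8477416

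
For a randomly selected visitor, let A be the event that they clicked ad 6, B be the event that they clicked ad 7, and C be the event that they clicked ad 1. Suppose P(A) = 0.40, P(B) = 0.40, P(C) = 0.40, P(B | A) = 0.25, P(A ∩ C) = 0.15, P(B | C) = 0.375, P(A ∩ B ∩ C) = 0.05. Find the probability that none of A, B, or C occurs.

0.15

P(A ∩ B) = P(A)·P(B|A) = 0.40 × 0.25 = 0.10
P(B ∩ C) = P(C)·P(B|C) = 0.40 × 0.375 = 0.15
By inclusion-exclusion,
P(A ∪ B ∪ C) = 0.40 + 0.40 + 0.40 − 0.10 − 0.15 − 0.15 + 0.05 = 0.85
P(none) = 1 − 0.85 = 0.15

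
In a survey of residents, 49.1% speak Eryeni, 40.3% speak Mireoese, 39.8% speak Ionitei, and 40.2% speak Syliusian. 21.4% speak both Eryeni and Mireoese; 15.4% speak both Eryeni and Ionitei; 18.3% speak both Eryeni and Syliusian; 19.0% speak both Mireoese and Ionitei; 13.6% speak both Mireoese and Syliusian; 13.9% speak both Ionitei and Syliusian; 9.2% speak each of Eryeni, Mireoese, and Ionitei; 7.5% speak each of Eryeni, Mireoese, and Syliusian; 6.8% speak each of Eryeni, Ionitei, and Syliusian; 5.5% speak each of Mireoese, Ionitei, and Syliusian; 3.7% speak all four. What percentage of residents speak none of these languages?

P(≥1) = 49.1 + 40.3 + 39.8 + 40.2 − 21.4 − 15.4 − 18.3 − 19.0 − 13.6 − 13.9 + 9.2 + 7.5 + 6.8 + 5.5 − 3.7 = 93.1%
P(none) = 100% − 93.1% = 6.9%

6.9%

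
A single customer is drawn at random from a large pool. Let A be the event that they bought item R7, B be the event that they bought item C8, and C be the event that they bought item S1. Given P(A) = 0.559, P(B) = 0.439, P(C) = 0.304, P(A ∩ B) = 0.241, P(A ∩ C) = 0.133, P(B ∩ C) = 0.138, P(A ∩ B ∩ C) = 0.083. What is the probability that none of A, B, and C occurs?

0.127

Apply inclusion-exclusion:
P(A ∪ B ∪ C) = 0.559 + 0.439 + 0.304 − 0.241 − 0.133 − 0.138 + 0.083 = 0.873
P(none) = 1 − 0.873 = 0.127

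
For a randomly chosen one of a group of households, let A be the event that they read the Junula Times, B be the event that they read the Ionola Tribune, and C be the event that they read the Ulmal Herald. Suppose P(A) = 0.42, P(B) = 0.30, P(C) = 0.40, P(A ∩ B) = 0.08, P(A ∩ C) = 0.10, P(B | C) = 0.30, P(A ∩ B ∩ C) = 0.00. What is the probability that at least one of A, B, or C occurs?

P(B ∩ C) = P(C)·P(B|C) = 0.40 × 0.30 = 0.12
Using inclusion–exclusion:
P(A ∪ B ∪ C) = 0.42 + 0.30 + 0.40 − 0.08 − 0.10 − 0.12 + 0.00 = 0.82

0.82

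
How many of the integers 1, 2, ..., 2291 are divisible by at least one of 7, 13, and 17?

By inclusion-exclusion,
⌊2291/7⌋ + ⌊2291/13⌋ + ⌊2291/17⌋ − ⌊2291/91⌋ − ⌊2291/119⌋ − ⌊2291/221⌋ + ⌊2291/1547⌋ = 327 + 176 + 134 − 25 − 19 − 10 + 1 = 584

584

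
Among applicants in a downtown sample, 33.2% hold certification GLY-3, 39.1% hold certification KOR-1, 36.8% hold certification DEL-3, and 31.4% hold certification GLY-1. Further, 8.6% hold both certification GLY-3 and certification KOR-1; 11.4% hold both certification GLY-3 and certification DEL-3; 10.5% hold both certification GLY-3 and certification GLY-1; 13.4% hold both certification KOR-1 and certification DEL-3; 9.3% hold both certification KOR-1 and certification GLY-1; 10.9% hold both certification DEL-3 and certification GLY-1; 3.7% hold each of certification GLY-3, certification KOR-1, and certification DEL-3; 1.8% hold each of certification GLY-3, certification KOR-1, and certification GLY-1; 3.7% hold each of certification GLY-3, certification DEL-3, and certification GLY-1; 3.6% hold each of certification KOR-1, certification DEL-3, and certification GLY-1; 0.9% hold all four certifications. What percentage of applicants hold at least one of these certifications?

88.3%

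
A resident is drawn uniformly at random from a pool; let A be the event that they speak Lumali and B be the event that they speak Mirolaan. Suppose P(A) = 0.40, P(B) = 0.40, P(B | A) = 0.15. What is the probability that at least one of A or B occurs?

0.74

P(A ∩ B) = P(A)·P(B|A) = 0.40 × 0.15 = 0.06
P(A ∪ B) = 0.40 + 0.40 − 0.06 = 0.74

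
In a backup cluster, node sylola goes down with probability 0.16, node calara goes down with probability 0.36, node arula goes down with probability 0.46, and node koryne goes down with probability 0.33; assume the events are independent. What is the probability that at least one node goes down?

P(none) = (1 − 0.16) × (1 − 0.36) × (1 − 0.46) × (1 − 0.33) = 0.84 × 0.64 × 0.54 × 0.67 = 0.19450368
P(at least one) = 1 − 0.19450368 = 0.80549632

0.80549632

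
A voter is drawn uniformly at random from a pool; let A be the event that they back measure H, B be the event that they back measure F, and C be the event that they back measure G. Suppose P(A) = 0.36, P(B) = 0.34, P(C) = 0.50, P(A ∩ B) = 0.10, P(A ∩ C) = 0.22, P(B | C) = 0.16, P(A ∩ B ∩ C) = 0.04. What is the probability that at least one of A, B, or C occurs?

0.84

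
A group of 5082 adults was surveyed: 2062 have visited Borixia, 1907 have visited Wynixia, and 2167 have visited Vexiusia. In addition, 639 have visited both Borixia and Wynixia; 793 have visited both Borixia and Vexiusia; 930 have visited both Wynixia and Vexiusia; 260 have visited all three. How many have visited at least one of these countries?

Using inclusion–exclusion:
|union| = 2062 + 1907 + 2167 − 639 − 793 − 930 + 260 = 4034

4034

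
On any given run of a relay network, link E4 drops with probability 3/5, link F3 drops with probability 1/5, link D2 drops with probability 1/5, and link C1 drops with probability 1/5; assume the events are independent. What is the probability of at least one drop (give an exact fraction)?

497/625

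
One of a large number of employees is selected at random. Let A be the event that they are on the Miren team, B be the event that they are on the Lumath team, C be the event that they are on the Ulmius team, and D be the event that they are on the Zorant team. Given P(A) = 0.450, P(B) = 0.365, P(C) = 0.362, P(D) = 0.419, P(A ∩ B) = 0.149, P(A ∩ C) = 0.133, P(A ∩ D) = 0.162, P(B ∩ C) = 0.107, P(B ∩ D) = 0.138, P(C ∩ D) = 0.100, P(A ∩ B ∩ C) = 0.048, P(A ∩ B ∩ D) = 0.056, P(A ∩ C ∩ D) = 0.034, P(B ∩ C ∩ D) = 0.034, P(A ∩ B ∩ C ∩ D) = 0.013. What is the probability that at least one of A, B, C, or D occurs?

0.966

P(A ∪ B ∪ C ∪ D) = 0.450 + 0.365 + 0.362 + 0.419 − 0.149 − 0.133 − 0.162 − 0.107 − 0.138 − 0.100 + 0.048 + 0.056 + 0.034 + 0.034 − 0.013 = 0.966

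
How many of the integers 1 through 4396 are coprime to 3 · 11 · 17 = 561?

2509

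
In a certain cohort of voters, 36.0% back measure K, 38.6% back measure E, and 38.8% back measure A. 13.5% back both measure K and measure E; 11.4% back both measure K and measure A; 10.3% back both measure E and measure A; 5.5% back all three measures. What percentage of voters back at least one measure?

83.7%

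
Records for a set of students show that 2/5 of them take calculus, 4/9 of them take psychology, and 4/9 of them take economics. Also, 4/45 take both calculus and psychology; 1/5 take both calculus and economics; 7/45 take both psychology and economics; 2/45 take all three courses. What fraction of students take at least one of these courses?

8/9

P(union) = 2/5 + 4/9 + 4/9 − 4/45 − 1/5 − 7/45 + 2/45 = 8/9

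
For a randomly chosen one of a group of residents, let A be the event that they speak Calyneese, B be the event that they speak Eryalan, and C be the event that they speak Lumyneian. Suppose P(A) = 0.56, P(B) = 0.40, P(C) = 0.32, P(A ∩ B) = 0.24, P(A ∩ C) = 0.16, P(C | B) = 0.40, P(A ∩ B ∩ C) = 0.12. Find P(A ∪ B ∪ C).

0.84

P(B ∩ C) = P(B)·P(C|B) = 0.40 × 0.40 = 0.16
By inclusion–exclusion:
P(A ∪ B ∪ C) = 0.56 + 0.40 + 0.32 − 0.24 − 0.16 − 0.16 + 0.12 = 0.84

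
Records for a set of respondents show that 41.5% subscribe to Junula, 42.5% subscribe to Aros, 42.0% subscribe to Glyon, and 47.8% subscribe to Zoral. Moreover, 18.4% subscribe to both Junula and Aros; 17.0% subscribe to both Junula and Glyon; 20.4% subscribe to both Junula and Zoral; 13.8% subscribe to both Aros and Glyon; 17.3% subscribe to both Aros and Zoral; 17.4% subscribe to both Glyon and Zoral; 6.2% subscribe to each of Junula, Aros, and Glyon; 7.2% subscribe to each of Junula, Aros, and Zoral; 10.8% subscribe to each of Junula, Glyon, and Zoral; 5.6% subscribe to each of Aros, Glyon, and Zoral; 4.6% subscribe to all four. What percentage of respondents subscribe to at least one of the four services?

94.7%

By inclusion-exclusion,
P(≥1) = 41.5 + 42.5 + 42.0 + 47.8 − 18.4 − 17.0 − 20.4 − 13.8 − 17.3 − 17.4 + 6.2 + 7.2 + 10.8 + 5.6 − 4.6 = 94.7%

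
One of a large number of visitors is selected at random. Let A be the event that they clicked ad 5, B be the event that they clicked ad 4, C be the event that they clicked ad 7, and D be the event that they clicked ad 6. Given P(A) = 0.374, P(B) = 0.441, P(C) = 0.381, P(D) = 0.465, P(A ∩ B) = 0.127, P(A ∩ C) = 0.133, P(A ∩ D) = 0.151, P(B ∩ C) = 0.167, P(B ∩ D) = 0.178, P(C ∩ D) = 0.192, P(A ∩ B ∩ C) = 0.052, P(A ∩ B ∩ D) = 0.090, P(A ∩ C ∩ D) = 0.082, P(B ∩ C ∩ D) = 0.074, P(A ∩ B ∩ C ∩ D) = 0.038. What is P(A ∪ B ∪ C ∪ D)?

0.973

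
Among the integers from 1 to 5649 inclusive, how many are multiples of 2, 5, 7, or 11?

3888

Apply inclusion-exclusion:
2824 + 1129 + 807 + 513 − 564 − 403 − 256 − 161 − 102 − 73 + 80 + 51 + 36 + 14 − 7 = 3888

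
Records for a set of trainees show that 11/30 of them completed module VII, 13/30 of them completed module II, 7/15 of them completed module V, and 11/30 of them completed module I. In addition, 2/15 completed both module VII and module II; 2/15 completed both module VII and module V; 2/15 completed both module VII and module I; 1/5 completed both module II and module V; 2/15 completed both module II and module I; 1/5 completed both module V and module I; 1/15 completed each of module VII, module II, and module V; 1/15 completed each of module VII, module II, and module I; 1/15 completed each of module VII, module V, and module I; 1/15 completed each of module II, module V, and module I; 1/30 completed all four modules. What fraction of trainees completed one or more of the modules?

By inclusion-exclusion,
P(union) = 11/30 + 13/30 + 7/15 + 11/30 − 2/15 − 2/15 − 2/15 − 1/5 − 2/15 − 1/5 + 1/15 + 1/15 + 1/15 + 1/15 − 1/30 = 14/15

14/15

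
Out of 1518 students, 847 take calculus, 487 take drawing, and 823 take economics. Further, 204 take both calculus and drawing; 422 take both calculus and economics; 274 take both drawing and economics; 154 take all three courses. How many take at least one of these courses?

1411

Apply inclusion-exclusion:
|union| = 847 + 487 + 823 − 204 − 422 − 274 + 154 = 1411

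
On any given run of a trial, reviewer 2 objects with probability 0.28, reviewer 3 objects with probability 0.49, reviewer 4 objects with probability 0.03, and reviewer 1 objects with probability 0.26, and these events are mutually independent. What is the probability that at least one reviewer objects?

0.73642384

P(none) = (1 − 0.28) × (1 − 0.49) × (1 − 0.03) × (1 − 0.26) = 0.72 × 0.51 × 0.97 × 0.74 = 0.26357616
P(at least one) = 1 − 0.26357616 = 0.73642384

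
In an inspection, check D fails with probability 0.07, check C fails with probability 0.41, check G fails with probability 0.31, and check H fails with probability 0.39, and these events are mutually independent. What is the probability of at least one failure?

0.76905217

P(none) = (1 − 0.07) × (1 − 0.41) × (1 − 0.31) × (1 − 0.39) = 0.93 × 0.59 × 0.69 × 0.61 = 0.23094783
P(at least one) = 1 − 0.23094783 = 0.76905217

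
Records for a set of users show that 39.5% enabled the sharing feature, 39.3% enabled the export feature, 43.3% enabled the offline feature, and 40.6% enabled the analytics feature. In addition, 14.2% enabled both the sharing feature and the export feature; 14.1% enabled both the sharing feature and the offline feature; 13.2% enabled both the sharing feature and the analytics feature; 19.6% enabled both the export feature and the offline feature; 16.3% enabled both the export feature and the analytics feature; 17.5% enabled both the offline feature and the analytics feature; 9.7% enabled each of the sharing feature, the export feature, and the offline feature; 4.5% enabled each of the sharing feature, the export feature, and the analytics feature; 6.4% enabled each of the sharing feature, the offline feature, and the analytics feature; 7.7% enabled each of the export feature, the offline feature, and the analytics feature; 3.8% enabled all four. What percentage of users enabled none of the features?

Using inclusion–exclusion:
P(union) = 39.5 + 39.3 + 43.3 + 40.6 − 14.2 − 14.1 − 13.2 − 19.6 − 16.3 − 17.5 + 9.7 + 4.5 + 6.4 + 7.7 − 3.8 = 92.3%
P(none) = 100% − 92.3% = 7.7%

7.7%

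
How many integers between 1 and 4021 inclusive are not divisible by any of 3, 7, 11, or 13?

Using inclusion–exclusion:
floor(4021/3) + floor(4021/7) + floor(4021/11) + floor(4021/13) − floor(4021/21) − floor(4021/33) − floor(4021/39) − floor(4021/77) − floor(4021/91) − floor(4021/143) + floor(4021/231) + floor(4021/273) + floor(4021/429) + floor(4021/1001) − floor(4021/3003) = 1340 + 574 + 365 + 309 − 191 − 121 − 103 − 52 − 44 − 28 + 17 + 14 + 9 + 4 − 1 = 2092
4021 − 2092 = 1929

1929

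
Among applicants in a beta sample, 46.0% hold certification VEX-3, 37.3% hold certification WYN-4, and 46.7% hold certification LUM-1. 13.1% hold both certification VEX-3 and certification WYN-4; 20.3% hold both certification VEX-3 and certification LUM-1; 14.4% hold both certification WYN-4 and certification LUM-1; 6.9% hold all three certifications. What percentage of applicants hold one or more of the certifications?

89.1%

P(≥1) = 46.0 + 37.3 + 46.7 − 13.1 − 20.3 − 14.4 + 6.9 = 89.1%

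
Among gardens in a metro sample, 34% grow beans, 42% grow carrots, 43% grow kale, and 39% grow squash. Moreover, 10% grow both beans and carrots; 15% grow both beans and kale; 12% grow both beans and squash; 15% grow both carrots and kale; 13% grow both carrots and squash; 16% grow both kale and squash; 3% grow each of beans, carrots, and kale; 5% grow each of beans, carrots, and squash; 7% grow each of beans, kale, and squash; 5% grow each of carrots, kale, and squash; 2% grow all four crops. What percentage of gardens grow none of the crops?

5%

By inclusion–exclusion:
P(at least one) = 34 + 42 + 43 + 39 − 10 − 15 − 12 − 15 − 13 − 16 + 3 + 5 + 7 + 5 − 2 = 95%
P(none) = 100% − 95% = 5%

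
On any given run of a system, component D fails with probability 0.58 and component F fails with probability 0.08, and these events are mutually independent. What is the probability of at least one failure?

Since the events are independent, P(none) is the product of the individual non-occurrence probabilities.
P(none) = (1 − 0.58) × (1 − 0.08) = 0.42 × 0.92 = 0.3864
P(at least one) = 1 − 0.3864 = 0.6136

0.6136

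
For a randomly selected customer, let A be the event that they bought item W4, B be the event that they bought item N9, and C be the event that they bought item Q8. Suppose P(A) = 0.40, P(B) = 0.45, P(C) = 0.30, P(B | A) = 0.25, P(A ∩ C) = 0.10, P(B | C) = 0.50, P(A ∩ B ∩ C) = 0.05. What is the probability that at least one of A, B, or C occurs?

0.85

P(A ∩ B) = P(A)·P(B|A) = 0.40 × 0.25 = 0.10
P(B ∩ C) = P(C)·P(B|C) = 0.30 × 0.50 = 0.15
Using inclusion–exclusion:
P(A ∪ B ∪ C) = 0.40 + 0.45 + 0.30 − 0.10 − 0.10 − 0.15 + 0.05 = 0.85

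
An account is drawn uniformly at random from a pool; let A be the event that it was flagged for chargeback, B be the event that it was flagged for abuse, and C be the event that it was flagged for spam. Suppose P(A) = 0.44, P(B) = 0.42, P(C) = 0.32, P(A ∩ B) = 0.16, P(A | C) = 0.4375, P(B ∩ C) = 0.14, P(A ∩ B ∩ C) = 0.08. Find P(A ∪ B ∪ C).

0.82

P(A ∩ C) = P(C)·P(A|C) = 0.32 × 0.4375 = 0.14
By inclusion-exclusion,
P(A ∪ B ∪ C) = 0.44 + 0.42 + 0.32 − 0.16 − 0.14 − 0.14 + 0.08 = 0.82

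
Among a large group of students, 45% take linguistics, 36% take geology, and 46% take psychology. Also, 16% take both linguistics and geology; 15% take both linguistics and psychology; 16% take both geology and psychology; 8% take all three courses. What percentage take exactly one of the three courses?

57%

P(exactly one) = 45 + 36 + 46 − 2·16 − 2·15 − 2·16 + 3·8 = 57%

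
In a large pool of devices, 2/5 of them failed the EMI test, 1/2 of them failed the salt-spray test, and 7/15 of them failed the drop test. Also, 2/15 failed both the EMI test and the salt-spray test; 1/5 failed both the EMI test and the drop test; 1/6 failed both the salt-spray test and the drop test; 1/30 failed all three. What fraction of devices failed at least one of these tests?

9/10

Inclusion–exclusion gives
P(union) = 2/5 + 1/2 + 7/15 − 2/15 − 1/5 − 1/6 + 1/30 = 9/10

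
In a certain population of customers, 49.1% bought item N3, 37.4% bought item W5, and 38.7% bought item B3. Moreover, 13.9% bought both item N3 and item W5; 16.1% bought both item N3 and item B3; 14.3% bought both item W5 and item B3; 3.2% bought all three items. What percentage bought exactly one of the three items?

P(exactly one) = 49.1 + 37.4 + 38.7 − 2·13.9 − 2·16.1 − 2·14.3 + 3·3.2 = 46.2%

46.2%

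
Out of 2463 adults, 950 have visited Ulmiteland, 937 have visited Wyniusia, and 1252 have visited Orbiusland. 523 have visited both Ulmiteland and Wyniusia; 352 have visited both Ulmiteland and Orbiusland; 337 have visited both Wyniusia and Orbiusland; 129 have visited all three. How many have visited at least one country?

|union| = 950 + 937 + 1252 − 523 − 352 − 337 + 129 = 2056

2056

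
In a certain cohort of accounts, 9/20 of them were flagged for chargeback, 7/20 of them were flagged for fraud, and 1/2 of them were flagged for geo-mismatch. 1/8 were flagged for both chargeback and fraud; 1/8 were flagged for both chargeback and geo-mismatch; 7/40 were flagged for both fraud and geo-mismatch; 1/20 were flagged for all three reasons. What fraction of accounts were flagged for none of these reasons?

P(at least one) = 9/20 + 7/20 + 1/2 − 1/8 − 1/8 − 7/40 + 1/20 = 37/40
P(none) = 1 − 37/40 = 3/40

3/40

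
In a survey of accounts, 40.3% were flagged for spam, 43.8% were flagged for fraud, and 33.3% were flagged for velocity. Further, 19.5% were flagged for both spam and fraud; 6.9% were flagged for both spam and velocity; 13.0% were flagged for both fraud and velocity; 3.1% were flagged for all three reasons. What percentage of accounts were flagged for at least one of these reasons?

By inclusion–exclusion:
P(at least one) = 40.3 + 43.8 + 33.3 − 19.5 − 6.9 − 13.0 + 3.1 = 81.1%

81.1%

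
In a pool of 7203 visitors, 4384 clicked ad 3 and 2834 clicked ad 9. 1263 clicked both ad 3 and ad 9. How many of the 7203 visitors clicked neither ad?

Apply inclusion-exclusion:
N(≥1) = 4384 + 2834 − 1263 = 5955
None: 7203 − 5955 = 1248

1248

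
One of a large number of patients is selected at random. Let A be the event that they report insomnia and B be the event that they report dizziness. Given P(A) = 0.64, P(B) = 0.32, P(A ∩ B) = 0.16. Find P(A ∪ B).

P(A ∪ B) = 0.64 + 0.32 − 0.16 = 0.80

0.80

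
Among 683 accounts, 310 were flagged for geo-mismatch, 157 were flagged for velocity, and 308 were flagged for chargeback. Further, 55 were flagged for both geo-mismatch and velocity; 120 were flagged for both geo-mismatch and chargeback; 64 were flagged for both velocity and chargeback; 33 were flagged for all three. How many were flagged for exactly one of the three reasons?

Using the inclusion–exclusion count for exactly one event:
|exactly one| = 310 + 157 + 308 − 2·55 − 2·120 − 2·64 + 3·33 = 396

396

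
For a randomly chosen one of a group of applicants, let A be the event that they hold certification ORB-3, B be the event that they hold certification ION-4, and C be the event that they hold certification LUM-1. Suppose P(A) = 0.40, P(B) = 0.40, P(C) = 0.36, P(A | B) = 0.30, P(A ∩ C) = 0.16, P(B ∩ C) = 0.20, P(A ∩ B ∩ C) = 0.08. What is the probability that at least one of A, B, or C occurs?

0.76

P(A ∩ B) = P(B)·P(A|B) = 0.40 × 0.30 = 0.12
P(A ∪ B ∪ C) = 0.40 + 0.40 + 0.36 − 0.12 − 0.16 − 0.20 + 0.08 = 0.76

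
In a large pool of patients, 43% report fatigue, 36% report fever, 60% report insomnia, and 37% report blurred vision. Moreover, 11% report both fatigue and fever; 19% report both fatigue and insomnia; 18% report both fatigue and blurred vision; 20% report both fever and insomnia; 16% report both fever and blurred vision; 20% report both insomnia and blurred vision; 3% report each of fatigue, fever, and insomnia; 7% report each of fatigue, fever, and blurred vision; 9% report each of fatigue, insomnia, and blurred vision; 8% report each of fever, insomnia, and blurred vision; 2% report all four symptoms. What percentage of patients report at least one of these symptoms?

97%

P(≥1) = 43 + 36 + 60 + 37 − 11 − 19 − 18 − 20 − 16 − 20 + 3 + 7 + 9 + 8 − 2 = 97%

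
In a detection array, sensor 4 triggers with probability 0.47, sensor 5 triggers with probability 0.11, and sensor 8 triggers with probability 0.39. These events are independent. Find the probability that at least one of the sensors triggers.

Independence gives P(none) = ∏(1 − pᵢ).
P(none) = (1 − 0.47) × (1 − 0.11) × (1 − 0.39) = 0.53 × 0.89 × 0.61 = 0.287737
P(at least one) = 1 − 0.287737 = 0.712263

0.712263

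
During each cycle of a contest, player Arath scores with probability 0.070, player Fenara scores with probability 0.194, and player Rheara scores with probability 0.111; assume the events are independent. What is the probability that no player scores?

0.66637662

P(none) = (1 − 0.070) × (1 − 0.194) × (1 − 0.111) = 0.930 × 0.806 × 0.889 = 0.66637662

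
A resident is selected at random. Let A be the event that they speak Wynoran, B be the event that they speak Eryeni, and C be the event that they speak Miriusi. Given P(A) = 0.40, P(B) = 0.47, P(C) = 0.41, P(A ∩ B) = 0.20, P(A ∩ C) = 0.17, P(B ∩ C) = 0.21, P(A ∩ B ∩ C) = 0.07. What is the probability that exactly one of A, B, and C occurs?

P(exactly one) = 0.40 + 0.47 + 0.41 − 2·0.20 − 2·0.17 − 2·0.21 + 3·0.07 = 0.33

0.33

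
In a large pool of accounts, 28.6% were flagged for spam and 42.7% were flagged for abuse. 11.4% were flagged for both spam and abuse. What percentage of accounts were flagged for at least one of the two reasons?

59.9%

P(≥1) = 28.6 + 42.7 − 11.4 = 59.9%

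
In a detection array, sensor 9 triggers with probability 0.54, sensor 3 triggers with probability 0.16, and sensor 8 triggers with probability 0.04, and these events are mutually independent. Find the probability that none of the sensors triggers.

0.370944

P(none) = (1 − 0.54) × (1 − 0.16) × (1 − 0.04) = 0.46 × 0.84 × 0.96 = 0.370944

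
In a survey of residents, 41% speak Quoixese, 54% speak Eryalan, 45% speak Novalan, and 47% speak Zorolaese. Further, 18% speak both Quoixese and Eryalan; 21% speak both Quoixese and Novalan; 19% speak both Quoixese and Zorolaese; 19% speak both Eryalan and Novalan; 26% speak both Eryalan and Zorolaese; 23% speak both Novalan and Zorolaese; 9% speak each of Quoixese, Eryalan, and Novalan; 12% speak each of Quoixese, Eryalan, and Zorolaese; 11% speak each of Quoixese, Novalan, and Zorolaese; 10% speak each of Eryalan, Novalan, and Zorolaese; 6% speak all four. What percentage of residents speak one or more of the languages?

97%

Apply inclusion-exclusion:
P(≥1) = 41 + 54 + 45 + 47 − 18 − 21 − 19 − 19 − 26 − 23 + 9 + 12 + 11 + 10 − 6 = 97%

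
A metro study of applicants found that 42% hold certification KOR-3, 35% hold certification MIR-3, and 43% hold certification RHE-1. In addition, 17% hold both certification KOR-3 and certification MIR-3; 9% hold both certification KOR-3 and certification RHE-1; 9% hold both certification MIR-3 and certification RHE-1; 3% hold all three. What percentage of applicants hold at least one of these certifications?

P(≥1) = 42 + 35 + 43 − 17 − 9 − 9 + 3 = 88%

88%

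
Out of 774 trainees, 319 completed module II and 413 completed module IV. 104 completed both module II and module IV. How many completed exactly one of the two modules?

By inclusion–exclusion (exactly-one form):
N(exactly one) = 319 + 413 − 2·104 = 524

524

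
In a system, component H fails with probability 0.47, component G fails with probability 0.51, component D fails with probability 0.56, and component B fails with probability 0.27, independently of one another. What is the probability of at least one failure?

Since the events are independent, P(none) is the product of the individual non-occurrence probabilities.
P(none) = (1 − 0.47) × (1 − 0.51) × (1 − 0.56) × (1 − 0.27) = 0.53 × 0.49 × 0.44 × 0.73 = 0.08341564
P(at least one) = 1 − 0.08341564 = 0.91658436

0.91658436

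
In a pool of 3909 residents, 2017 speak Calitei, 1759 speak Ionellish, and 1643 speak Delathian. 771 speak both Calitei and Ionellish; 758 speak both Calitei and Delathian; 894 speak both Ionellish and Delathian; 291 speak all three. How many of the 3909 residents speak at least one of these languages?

Inclusion–exclusion gives
N(≥1) = 2017 + 1759 + 1643 − 771 − 758 − 894 + 291 = 3287

3287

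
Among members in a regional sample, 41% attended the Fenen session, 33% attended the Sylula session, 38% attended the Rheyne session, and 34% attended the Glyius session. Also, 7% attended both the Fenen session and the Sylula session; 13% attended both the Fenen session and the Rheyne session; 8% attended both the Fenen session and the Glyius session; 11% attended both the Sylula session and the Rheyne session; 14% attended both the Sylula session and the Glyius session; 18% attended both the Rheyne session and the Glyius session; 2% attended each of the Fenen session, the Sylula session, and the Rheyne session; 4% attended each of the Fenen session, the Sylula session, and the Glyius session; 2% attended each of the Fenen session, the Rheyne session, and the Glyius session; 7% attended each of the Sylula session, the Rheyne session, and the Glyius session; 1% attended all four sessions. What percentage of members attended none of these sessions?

11%

P(at least one) = 41 + 33 + 38 + 34 − 7 − 13 − 8 − 11 − 14 − 18 + 2 + 4 + 2 + 7 − 1 = 89%
P(none) = 100% − 89% = 11%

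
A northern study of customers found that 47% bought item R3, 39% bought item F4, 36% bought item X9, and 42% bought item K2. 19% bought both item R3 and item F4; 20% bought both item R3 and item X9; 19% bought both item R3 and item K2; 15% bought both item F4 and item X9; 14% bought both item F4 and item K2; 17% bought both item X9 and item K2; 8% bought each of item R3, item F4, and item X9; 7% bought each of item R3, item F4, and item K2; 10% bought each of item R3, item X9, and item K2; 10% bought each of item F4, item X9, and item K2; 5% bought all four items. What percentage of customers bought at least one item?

90%

P(union) = 47 + 39 + 36 + 42 − 19 − 20 − 19 − 15 − 14 − 17 + 8 + 7 + 10 + 10 − 5 = 90%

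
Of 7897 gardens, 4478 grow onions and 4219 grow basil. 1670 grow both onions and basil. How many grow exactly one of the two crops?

By inclusion–exclusion (exactly-one form):
|exactly one| = 4478 + 4219 − 2·1670 = 5357

5357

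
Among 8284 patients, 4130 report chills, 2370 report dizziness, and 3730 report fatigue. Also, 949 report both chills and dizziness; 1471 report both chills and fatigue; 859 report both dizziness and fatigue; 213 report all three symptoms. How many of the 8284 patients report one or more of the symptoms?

Apply inclusion-exclusion:
|at least one| = 4130 + 2370 + 3730 − 949 − 1471 − 859 + 213 = 7164

7164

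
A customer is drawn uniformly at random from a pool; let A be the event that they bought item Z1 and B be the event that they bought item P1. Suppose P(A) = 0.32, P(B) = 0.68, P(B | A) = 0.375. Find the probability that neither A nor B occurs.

P(A ∩ B) = P(A)·P(B|A) = 0.32 × 0.375 = 0.12
By inclusion–exclusion:
P(A ∪ B) = 0.32 + 0.68 − 0.12 = 0.88
P(none) = 1 − 0.88 = 0.12

0.12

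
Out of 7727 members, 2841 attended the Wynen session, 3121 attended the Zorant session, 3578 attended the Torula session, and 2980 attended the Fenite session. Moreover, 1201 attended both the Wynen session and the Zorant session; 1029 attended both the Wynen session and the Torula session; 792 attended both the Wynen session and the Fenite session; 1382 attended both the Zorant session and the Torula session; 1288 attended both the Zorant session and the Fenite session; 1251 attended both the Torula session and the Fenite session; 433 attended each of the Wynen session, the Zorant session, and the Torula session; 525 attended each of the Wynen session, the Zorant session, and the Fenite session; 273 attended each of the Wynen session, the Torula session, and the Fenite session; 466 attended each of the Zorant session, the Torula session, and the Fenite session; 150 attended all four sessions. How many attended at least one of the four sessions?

Inclusion–exclusion gives
N(≥1) = 2841 + 3121 + 3578 + 2980 − 1201 − 1029 − 792 − 1382 − 1288 − 1251 + 433 + 525 + 273 + 466 − 150 = 7124

7124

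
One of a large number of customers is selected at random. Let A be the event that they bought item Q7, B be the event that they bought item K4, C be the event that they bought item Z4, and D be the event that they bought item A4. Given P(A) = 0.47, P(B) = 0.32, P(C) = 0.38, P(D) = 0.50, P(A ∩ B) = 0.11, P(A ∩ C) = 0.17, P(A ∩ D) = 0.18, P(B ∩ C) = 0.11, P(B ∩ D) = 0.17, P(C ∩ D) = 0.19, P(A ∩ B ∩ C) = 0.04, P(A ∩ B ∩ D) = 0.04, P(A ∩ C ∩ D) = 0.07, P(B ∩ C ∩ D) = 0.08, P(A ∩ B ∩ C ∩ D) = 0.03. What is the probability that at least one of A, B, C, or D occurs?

0.94

Apply inclusion-exclusion:
P(A ∪ B ∪ C ∪ D) = 0.47 + 0.32 + 0.38 + 0.50 − 0.11 − 0.17 − 0.18 − 0.11 − 0.17 − 0.19 + 0.04 + 0.04 + 0.07 + 0.08 − 0.03 = 0.94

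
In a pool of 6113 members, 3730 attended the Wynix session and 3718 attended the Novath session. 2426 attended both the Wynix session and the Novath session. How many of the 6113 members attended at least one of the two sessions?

5022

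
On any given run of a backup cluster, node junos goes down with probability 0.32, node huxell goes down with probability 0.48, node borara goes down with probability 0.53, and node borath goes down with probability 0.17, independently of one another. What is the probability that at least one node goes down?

P(none) = (1 − 0.32) × (1 − 0.48) × (1 − 0.53) × (1 − 0.17) = 0.68 × 0.52 × 0.47 × 0.83 = 0.13793936
P(at least one) = 1 − 0.13793936 = 0.86206064

0.86206064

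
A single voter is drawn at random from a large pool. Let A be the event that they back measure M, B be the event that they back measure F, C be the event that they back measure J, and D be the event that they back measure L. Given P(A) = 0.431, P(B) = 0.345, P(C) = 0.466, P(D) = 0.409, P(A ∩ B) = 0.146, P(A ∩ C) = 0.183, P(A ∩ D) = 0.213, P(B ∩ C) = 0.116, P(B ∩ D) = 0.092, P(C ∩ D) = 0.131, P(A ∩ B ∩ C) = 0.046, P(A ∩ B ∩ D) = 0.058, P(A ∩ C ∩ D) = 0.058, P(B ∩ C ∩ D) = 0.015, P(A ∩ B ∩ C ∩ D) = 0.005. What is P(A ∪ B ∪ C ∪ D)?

0.942

P(A ∪ B ∪ C ∪ D) = 0.431 + 0.345 + 0.466 + 0.409 − 0.146 − 0.183 − 0.213 − 0.116 − 0.092 − 0.131 + 0.046 + 0.058 + 0.058 + 0.015 − 0.005 = 0.942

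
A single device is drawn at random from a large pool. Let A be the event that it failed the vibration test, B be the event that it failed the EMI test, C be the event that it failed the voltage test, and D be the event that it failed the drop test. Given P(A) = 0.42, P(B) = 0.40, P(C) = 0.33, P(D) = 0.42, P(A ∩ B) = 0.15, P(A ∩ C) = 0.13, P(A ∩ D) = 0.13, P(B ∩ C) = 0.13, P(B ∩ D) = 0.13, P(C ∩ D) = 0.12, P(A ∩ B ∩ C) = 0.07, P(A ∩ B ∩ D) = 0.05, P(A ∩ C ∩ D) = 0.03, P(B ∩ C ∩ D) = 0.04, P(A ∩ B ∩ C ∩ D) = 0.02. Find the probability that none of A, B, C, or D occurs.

0.05

P(A ∪ B ∪ C ∪ D) = 0.42 + 0.40 + 0.33 + 0.42 − 0.15 − 0.13 − 0.13 − 0.13 − 0.13 − 0.12 + 0.07 + 0.05 + 0.03 + 0.04 − 0.02 = 0.95
P(none) = 1 − 0.95 = 0.05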